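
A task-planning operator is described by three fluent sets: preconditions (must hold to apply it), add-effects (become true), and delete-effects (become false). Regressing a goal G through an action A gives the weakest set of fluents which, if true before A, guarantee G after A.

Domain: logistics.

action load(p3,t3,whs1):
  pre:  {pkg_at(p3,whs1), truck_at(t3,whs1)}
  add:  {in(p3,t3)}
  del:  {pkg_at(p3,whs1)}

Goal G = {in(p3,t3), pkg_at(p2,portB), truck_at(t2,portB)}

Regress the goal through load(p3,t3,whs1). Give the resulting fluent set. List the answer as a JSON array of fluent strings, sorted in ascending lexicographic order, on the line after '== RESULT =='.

Compute (G \ add) ∪ pre:
  G ∩ del = {}  (empty — regression defined)
  G \ add = {in(p3,t3), pkg_at(p2,portB), truck_at(t2,portB)} \ {in(p3,t3)} = {pkg_at(p2,portB), truck_at(t2,portB)}
  ∪ pre   = {pkg_at(p2,portB), truck_at(t2,portB)} ∪ {pkg_at(p3,whs1), truck_at(t3,whs1)}
          = {pkg_at(p2,portB), pkg_at(p3,whs1), truck_at(t2,portB), truck_at(t3,whs1)}

== RESULT ==
["pkg_at(p2,portB)", "pkg_at(p3,whs1)", "truck_at(t2,portB)", "truck_at(t3,whs1)"]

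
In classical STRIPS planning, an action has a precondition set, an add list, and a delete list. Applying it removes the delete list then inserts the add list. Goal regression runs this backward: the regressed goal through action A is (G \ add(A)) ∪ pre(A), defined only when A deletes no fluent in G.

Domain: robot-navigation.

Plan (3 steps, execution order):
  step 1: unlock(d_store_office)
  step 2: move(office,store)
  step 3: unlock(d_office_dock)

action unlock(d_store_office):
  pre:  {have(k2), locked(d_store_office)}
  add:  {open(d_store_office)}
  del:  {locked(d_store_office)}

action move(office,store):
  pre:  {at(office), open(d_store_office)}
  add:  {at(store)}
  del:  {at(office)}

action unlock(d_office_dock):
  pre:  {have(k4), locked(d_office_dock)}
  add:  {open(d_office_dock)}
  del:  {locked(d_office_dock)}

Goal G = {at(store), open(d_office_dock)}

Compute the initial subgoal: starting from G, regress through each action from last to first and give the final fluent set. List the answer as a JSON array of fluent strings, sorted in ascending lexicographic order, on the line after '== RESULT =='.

Work backward from the goal:
  through step 3 (unlock(d_office_dock)): drop {open(d_office_dock)}, keep {at(store)}, require {have(k4), locked(d_office_dock)}
    → {at(store), have(k4), locked(d_office_dock)}
  through step 2 (move(office,store)): drop {at(store)}, keep {have(k4), locked(d_office_dock)}, require {at(office), open(d_store_office)}
    → {at(office), have(k4), locked(d_office_dock), open(d_store_office)}
  through step 1 (unlock(d_store_office)): drop {open(d_store_office)}, keep {at(office), have(k4), locked(d_office_dock)}, require {have(k2), locked(d_store_office)}
    → {at(office), have(k2), have(k4), locked(d_office_dock), locked(d_store_office)}

== RESULT ==
["at(office)", "have(k2)", "have(k4)", "locked(d_office_dock)", "locked(d_store_office)"]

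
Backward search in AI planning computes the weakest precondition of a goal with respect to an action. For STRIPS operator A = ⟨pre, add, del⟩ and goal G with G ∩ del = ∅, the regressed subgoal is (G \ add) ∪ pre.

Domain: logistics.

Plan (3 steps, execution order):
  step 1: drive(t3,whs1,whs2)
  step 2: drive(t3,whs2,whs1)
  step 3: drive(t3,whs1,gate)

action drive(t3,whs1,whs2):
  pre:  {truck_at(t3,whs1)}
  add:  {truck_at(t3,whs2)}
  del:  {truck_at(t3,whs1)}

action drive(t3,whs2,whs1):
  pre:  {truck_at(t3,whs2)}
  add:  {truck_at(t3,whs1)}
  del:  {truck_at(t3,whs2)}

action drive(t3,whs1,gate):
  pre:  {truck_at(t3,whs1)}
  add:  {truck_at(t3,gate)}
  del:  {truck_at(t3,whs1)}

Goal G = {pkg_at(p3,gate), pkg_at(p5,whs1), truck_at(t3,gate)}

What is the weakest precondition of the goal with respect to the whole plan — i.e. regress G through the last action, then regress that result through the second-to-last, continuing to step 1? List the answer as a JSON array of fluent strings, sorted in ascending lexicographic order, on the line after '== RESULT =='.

Regress step by step:
  through step 3 (drive(t3,whs1,gate)): drop {truck_at(t3,gate)}, keep {pkg_at(p3,gate), pkg_at(p5,whs1)}, require {truck_at(t3,whs1)}
    → {pkg_at(p3,gate), pkg_at(p5,whs1), truck_at(t3,whs1)}
  through step 2 (drive(t3,whs2,whs1)): drop {truck_at(t3,whs1)}, keep {pkg_at(p3,gate), pkg_at(p5,whs1)}, require {truck_at(t3,whs2)}
    → {pkg_at(p3,gate), pkg_at(p5,whs1), truck_at(t3,whs2)}
  through step 1 (drive(t3,whs1,whs2)): drop {truck_at(t3,whs2)}, keep {pkg_at(p3,gate), pkg_at(p5,whs1)}, require {truck_at(t3,whs1)}
    → {pkg_at(p3,gate), pkg_at(p5,whs1), truck_at(t3,whs1)}

== RESULT ==
["pkg_at(p3,gate)", "pkg_at(p5,whs1)", "truck_at(t3,whs1)"]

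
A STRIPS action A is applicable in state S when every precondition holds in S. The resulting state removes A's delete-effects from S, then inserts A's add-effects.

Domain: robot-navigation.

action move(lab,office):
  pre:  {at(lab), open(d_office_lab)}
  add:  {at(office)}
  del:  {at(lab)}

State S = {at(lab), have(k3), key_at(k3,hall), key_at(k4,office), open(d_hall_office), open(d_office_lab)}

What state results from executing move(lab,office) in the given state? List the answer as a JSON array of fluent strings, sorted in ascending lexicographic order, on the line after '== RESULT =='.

Compute (S \ del) ∪ add:
  pre ⊆ S: {at(lab), open(d_office_lab)} ⊆ S  — applicable
  S \ del = {have(k3), key_at(k3,hall), key_at(k4,office), open(d_hall_office), open(d_office_lab)}
  ∪ add   = {at(office), have(k3), key_at(k3,hall), key_at(k4,office), open(d_hall_office), open(d_office_lab)}

== RESULT ==
["at(office)", "have(k3)", "key_at(k3,hall)", "key_at(k4,office)", "open(d_hall_office)", "open(d_office_lab)"]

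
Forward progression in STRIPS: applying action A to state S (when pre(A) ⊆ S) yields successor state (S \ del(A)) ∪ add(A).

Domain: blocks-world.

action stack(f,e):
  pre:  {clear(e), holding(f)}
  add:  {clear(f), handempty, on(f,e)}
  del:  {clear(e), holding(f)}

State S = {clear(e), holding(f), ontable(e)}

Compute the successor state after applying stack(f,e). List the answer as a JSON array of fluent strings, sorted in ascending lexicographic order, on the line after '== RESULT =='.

Compute (S \ del) ∪ add:
  pre ⊆ S: {clear(e), holding(f)} ⊆ S  — applicable
  S \ del = {ontable(e)}
  ∪ add   = {clear(f), handempty, on(f,e), ontable(e)}

== RESULT ==
["clear(f)", "handempty", "on(f,e)", "ontable(e)"]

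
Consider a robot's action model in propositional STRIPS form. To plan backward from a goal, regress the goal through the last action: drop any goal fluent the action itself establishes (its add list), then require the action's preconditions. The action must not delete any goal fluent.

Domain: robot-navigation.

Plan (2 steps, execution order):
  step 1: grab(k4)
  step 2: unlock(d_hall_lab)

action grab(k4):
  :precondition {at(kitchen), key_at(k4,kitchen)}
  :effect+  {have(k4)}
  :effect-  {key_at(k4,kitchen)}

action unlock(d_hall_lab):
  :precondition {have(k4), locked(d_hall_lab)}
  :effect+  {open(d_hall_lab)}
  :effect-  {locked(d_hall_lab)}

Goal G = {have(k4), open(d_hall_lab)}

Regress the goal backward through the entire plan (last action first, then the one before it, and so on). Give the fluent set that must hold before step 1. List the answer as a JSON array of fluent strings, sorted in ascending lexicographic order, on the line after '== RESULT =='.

Regress step by step:
  through step 2 (unlock(d_hall_lab)): drop {open(d_hall_lab)}, keep {have(k4)}, require {have(k4), locked(d_hall_lab)}
    → {have(k4), locked(d_hall_lab)}
  through step 1 (grab(k4)): drop {have(k4)}, keep {locked(d_hall_lab)}, require {at(kitchen), key_at(k4,kitchen)}
    → {at(kitchen), key_at(k4,kitchen), locked(d_hall_lab)}

== RESULT ==
["at(kitchen)", "key_at(k4,kitchen)", "locked(d_hall_lab)"]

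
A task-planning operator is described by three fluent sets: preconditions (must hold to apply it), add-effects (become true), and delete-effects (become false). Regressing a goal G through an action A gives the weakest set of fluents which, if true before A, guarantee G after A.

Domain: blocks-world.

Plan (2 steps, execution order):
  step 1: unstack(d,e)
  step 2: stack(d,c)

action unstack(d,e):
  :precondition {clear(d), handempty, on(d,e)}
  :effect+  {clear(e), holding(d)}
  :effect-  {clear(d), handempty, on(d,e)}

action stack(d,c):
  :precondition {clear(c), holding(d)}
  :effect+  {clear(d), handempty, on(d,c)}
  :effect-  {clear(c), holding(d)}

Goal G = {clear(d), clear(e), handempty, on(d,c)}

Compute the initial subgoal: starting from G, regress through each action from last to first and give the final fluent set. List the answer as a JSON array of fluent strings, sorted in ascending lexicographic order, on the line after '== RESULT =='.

Regress step by step:
  through step 2 (stack(d,c)): drop {clear(d), handempty, on(d,c)}, keep {clear(e)}, require {clear(c), holding(d)}
    → {clear(c), clear(e), holding(d)}
  through step 1 (unstack(d,e)): drop {clear(e), holding(d)}, keep {clear(c)}, require {clear(d), handempty, on(d,e)}
    → {clear(c), clear(d), handempty, on(d,e)}

== RESULT ==
["clear(c)", "clear(d)", "handempty", "on(d,e)"]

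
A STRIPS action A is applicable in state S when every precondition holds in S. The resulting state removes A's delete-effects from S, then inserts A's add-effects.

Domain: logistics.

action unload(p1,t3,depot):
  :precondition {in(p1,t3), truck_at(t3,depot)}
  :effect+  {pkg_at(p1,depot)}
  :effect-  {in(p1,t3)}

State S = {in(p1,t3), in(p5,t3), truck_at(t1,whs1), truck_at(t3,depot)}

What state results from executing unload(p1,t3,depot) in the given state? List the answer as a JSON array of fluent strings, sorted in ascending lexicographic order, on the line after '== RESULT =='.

Progress:
  pre ⊆ S: {in(p1,t3), truck_at(t3,depot)} ⊆ S  — applicable
  S \ del = {in(p5,t3), truck_at(t1,whs1), truck_at(t3,depot)}
  ∪ add   = {in(p5,t3), pkg_at(p1,depot), truck_at(t1,whs1), truck_at(t3,depot)}

== RESULT ==
["in(p5,t3)", "pkg_at(p1,depot)", "truck_at(t1,whs1)", "truck_at(t3,depot)"]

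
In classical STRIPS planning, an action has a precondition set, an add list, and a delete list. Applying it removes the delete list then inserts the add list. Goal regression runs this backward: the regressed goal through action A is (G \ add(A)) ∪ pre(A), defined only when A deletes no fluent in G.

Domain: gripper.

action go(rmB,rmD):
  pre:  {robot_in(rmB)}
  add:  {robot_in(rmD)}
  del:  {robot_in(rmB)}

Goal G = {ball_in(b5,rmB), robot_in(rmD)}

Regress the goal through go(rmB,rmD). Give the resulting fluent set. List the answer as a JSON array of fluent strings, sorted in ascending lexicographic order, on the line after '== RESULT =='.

Compute (G \ add) ∪ pre:
  G ∩ del = {}  (empty — regression defined)
  G \ add = {ball_in(b5,rmB), robot_in(rmD)} \ {robot_in(rmD)} = {ball_in(b5,rmB)}
  ∪ pre   = {ball_in(b5,rmB)} ∪ {robot_in(rmB)}
          = {ball_in(b5,rmB), robot_in(rmB)}

== RESULT ==
["ball_in(b5,rmB)", "robot_in(rmB)"]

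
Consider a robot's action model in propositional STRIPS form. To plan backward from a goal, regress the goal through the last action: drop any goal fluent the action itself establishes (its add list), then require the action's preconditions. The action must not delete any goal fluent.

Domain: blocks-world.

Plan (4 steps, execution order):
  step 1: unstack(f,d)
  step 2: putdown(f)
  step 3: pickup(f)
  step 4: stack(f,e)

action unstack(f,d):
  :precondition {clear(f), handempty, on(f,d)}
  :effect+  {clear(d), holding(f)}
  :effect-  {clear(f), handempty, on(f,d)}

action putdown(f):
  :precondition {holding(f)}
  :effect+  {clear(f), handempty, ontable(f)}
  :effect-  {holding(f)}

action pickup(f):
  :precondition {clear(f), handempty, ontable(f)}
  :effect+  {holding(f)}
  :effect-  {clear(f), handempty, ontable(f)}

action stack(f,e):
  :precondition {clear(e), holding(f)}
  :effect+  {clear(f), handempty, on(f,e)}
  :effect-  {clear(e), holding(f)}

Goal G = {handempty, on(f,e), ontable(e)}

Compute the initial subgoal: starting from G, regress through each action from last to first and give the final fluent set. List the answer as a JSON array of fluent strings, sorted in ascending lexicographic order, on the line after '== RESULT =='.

Regress step by step:
  through step 4 (stack(f,e)): drop {handempty, on(f,e)}, keep {ontable(e)}, require {clear(e), holding(f)}
    → {clear(e), holding(f), ontable(e)}
  through step 3 (pickup(f)): drop {holding(f)}, keep {clear(e), ontable(e)}, require {clear(f), handempty, ontable(f)}
    → {clear(e), clear(f), handempty, ontable(e), ontable(f)}
  through step 2 (putdown(f)): drop {clear(f), handempty, ontable(f)}, keep {clear(e), ontable(e)}, require {holding(f)}
    → {clear(e), holding(f), ontable(e)}
  through step 1 (unstack(f,d)): drop {holding(f)}, keep {clear(e), ontable(e)}, require {clear(f), handempty, on(f,d)}
    → {clear(e), clear(f), handempty, on(f,d), ontable(e)}

== RESULT ==
["clear(e)", "clear(f)", "handempty", "on(f,d)", "ontable(e)"]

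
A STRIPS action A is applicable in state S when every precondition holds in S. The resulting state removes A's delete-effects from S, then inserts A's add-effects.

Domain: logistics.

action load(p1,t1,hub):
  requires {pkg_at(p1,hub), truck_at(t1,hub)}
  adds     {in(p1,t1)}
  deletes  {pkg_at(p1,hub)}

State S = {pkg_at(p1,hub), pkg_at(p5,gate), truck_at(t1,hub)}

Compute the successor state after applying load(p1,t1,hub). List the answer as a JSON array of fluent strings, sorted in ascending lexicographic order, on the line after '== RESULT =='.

Progress:
  pre ⊆ S: {pkg_at(p1,hub), truck_at(t1,hub)} ⊆ S  — applicable
  S \ del = {pkg_at(p5,gate), truck_at(t1,hub)}
  ∪ add   = {in(p1,t1), pkg_at(p5,gate), truck_at(t1,hub)}

== RESULT ==
["in(p1,t1)", "pkg_at(p5,gate)", "truck_at(t1,hub)"]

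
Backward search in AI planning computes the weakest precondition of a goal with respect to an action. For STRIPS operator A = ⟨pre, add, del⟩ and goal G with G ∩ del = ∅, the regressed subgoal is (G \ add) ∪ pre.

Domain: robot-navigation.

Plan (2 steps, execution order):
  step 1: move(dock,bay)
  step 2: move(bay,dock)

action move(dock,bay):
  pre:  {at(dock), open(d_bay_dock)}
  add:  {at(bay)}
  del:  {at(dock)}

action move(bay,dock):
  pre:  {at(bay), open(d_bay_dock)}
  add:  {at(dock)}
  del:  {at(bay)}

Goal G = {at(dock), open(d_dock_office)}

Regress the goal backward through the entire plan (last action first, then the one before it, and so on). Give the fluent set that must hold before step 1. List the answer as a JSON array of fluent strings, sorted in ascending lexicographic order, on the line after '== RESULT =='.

Regress step by step:
  through step 2 (move(bay,dock)): drop {at(dock)}, keep {open(d_dock_office)}, require {at(bay), open(d_bay_dock)}
    → {at(bay), open(d_bay_dock), open(d_dock_office)}
  through step 1 (move(dock,bay)): drop {at(bay)}, keep {open(d_bay_dock), open(d_dock_office)}, require {at(dock), open(d_bay_dock)}
    → {at(dock), open(d_bay_dock), open(d_dock_office)}

== RESULT ==
["at(dock)", "open(d_bay_dock)", "open(d_dock_office)"]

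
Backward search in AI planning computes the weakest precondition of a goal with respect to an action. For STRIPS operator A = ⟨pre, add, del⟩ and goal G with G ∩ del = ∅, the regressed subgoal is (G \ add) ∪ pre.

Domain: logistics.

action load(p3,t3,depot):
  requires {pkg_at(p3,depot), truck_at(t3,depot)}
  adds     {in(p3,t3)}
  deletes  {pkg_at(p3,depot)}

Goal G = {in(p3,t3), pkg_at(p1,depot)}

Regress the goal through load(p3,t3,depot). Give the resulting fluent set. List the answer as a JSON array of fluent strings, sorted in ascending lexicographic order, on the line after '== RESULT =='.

Compute (G \ add) ∪ pre:
  G ∩ del = {}  (empty — regression defined)
  G \ add = {in(p3,t3), pkg_at(p1,depot)} \ {in(p3,t3)} = {pkg_at(p1,depot)}
  ∪ pre   = {pkg_at(p1,depot)} ∪ {pkg_at(p3,depot), truck_at(t3,depot)}
          = {pkg_at(p1,depot), pkg_at(p3,depot), truck_at(t3,depot)}

== RESULT ==
["pkg_at(p1,depot)", "pkg_at(p3,depot)", "truck_at(t3,depot)"]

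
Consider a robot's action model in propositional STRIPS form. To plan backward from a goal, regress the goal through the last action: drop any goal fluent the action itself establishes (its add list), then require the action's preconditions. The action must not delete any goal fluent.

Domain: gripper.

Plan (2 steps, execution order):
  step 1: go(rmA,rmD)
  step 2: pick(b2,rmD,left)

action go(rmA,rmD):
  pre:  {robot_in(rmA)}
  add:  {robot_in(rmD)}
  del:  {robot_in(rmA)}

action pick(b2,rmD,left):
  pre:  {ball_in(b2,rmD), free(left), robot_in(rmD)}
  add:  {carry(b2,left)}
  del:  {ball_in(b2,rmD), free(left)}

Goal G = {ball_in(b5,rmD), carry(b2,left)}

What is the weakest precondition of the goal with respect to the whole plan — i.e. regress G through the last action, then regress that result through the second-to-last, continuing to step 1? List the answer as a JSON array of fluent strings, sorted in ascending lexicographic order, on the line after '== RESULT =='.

Regress step by step:
  through step 2 (pick(b2,rmD,left)): drop {carry(b2,left)}, keep {ball_in(b5,rmD)}, require {ball_in(b2,rmD), free(left), robot_in(rmD)}
    → {ball_in(b2,rmD), ball_in(b5,rmD), free(left), robot_in(rmD)}
  through step 1 (go(rmA,rmD)): drop {robot_in(rmD)}, keep {ball_in(b2,rmD), ball_in(b5,rmD), free(left)}, require {robot_in(rmA)}
    → {ball_in(b2,rmD), ball_in(b5,rmD), free(left), robot_in(rmA)}

== RESULT ==
["ball_in(b2,rmD)", "ball_in(b5,rmD)", "free(left)", "robot_in(rmA)"]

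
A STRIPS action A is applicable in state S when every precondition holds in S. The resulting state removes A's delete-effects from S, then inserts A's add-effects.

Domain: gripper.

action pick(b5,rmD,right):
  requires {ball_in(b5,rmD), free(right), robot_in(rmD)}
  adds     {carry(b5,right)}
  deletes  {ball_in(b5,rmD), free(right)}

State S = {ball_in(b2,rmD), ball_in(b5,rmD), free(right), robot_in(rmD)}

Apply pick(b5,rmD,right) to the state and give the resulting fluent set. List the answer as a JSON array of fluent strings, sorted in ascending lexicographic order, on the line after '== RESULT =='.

Progress:
  pre ⊆ S: {ball_in(b5,rmD), free(right), robot_in(rmD)} ⊆ S  — applicable
  S \ del = {ball_in(b2,rmD), robot_in(rmD)}
  ∪ add   = {ball_in(b2,rmD), carry(b5,right), robot_in(rmD)}

== RESULT ==
["ball_in(b2,rmD)", "carry(b5,right)", "robot_in(rmD)"]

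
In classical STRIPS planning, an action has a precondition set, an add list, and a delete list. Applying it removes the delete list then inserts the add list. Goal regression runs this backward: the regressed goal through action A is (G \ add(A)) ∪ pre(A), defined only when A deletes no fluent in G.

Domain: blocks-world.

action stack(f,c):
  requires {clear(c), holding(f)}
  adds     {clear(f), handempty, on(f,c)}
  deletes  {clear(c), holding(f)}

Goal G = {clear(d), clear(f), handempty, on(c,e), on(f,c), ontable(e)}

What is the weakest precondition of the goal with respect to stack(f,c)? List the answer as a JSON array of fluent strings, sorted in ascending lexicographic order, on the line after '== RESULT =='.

Compute (G \ add) ∪ pre:
  G ∩ del = {}  (empty — regression defined)
  G \ add = {clear(d), clear(f), handempty, on(c,e), on(f,c), ontable(e)} \ {clear(f), handempty, on(f,c)} = {clear(d), on(c,e), ontable(e)}
  ∪ pre   = {clear(d), on(c,e), ontable(e)} ∪ {clear(c), holding(f)}
          = {clear(c), clear(d), holding(f), on(c,e), ontable(e)}

== RESULT ==
["clear(c)", "clear(d)", "holding(f)", "on(c,e)", "ontable(e)"]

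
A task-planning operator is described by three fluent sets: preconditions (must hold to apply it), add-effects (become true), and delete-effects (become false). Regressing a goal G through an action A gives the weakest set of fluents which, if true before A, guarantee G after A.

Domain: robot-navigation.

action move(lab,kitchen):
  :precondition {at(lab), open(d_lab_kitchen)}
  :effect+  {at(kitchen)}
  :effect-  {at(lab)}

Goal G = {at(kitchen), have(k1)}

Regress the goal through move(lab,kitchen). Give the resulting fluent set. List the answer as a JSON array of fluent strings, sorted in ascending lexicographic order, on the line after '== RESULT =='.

Compute (G \ add) ∪ pre:
  G ∩ del = {}  (empty — regression defined)
  G \ add = {at(kitchen), have(k1)} \ {at(kitchen)} = {have(k1)}
  ∪ pre   = {have(k1)} ∪ {at(lab), open(d_lab_kitchen)}
          = {at(lab), have(k1), open(d_lab_kitchen)}

== RESULT ==
["at(lab)", "have(k1)", "open(d_lab_kitchen)"]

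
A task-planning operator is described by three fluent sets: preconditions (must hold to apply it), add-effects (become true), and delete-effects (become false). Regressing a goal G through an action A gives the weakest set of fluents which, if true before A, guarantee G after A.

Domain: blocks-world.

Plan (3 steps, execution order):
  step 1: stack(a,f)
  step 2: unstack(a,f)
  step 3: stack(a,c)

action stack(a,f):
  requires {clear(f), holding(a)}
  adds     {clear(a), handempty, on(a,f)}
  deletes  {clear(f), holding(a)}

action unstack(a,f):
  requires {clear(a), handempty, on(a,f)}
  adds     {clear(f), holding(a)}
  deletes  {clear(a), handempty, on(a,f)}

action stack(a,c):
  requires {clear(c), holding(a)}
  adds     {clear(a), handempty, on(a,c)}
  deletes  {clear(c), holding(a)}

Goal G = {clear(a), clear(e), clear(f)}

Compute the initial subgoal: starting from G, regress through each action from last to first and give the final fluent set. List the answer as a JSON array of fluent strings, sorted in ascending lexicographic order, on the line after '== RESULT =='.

Regress step by step:
  through step 3 (stack(a,c)): drop {clear(a)}, keep {clear(e), clear(f)}, require {clear(c), holding(a)}
    → {clear(c), clear(e), clear(f), holding(a)}
  through step 2 (unstack(a,f)): drop {clear(f), holding(a)}, keep {clear(c), clear(e)}, require {clear(a), handempty, on(a,f)}
    → {clear(a), clear(c), clear(e), handempty, on(a,f)}
  through step 1 (stack(a,f)): drop {clear(a), handempty, on(a,f)}, keep {clear(c), clear(e)}, require {clear(f), holding(a)}
    → {clear(c), clear(e), clear(f), holding(a)}

== RESULT ==
["clear(c)", "clear(e)", "clear(f)", "holding(a)"]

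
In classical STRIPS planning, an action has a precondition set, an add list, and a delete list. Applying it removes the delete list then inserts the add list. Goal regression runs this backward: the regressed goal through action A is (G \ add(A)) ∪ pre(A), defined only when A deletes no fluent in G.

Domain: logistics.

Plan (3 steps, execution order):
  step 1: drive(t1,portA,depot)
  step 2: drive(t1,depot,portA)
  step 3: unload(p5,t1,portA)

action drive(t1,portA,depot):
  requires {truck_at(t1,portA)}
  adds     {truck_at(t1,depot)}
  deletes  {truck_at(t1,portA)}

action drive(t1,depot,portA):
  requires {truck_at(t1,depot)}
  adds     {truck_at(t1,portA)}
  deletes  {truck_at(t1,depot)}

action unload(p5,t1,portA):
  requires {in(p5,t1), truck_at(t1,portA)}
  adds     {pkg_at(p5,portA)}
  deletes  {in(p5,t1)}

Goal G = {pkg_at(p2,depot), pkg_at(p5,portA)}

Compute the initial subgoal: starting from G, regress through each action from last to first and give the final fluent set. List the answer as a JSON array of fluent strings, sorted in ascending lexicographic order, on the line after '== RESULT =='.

Work backward from the goal:
  through step 3 (unload(p5,t1,portA)): drop {pkg_at(p5,portA)}, keep {pkg_at(p2,depot)}, require {in(p5,t1), truck_at(t1,portA)}
    → {in(p5,t1), pkg_at(p2,depot), truck_at(t1,portA)}
  through step 2 (drive(t1,depot,portA)): drop {truck_at(t1,portA)}, keep {in(p5,t1), pkg_at(p2,depot)}, require {truck_at(t1,depot)}
    → {in(p5,t1), pkg_at(p2,depot), truck_at(t1,depot)}
  through step 1 (drive(t1,portA,depot)): drop {truck_at(t1,depot)}, keep {in(p5,t1), pkg_at(p2,depot)}, require {truck_at(t1,portA)}
    → {in(p5,t1), pkg_at(p2,depot), truck_at(t1,portA)}

== RESULT ==
["in(p5,t1)", "pkg_at(p2,depot)", "truck_at(t1,portA)"]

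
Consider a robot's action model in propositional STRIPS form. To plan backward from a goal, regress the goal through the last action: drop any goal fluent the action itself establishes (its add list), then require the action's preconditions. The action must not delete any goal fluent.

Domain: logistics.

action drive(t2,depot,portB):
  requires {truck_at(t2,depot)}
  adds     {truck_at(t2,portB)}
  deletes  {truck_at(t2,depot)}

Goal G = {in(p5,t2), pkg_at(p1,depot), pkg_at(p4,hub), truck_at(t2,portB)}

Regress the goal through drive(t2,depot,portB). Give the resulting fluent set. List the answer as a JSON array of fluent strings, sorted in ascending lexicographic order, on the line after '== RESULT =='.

Regress:
  G ∩ del = {}  (empty — regression defined)
  G \ add = {in(p5,t2), pkg_at(p1,depot), pkg_at(p4,hub), truck_at(t2,portB)} \ {truck_at(t2,portB)} = {in(p5,t2), pkg_at(p1,depot), pkg_at(p4,hub)}
  ∪ pre   = {in(p5,t2), pkg_at(p1,depot), pkg_at(p4,hub)} ∪ {truck_at(t2,depot)}
          = {in(p5,t2), pkg_at(p1,depot), pkg_at(p4,hub), truck_at(t2,depot)}

== RESULT ==
["in(p5,t2)", "pkg_at(p1,depot)", "pkg_at(p4,hub)", "truck_at(t2,depot)"]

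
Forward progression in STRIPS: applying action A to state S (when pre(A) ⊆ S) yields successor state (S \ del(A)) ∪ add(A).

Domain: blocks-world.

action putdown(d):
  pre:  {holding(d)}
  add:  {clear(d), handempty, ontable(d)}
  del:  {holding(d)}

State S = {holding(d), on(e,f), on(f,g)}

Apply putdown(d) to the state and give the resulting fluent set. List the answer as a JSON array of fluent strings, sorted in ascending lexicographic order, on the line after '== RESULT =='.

Compute (S \ del) ∪ add:
  pre ⊆ S: {holding(d)} ⊆ S  — applicable
  S \ del = {on(e,f), on(f,g)}
  ∪ add   = {clear(d), handempty, on(e,f), on(f,g), ontable(d)}

== RESULT ==
["clear(d)", "handempty", "on(e,f)", "on(f,g)", "ontable(d)"]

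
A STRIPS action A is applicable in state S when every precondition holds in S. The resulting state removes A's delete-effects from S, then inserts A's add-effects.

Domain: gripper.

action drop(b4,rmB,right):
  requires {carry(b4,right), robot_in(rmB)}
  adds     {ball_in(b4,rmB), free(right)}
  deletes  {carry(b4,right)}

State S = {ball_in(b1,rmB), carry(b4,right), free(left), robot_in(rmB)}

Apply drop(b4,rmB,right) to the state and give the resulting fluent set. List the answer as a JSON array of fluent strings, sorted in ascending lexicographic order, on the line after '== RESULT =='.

Compute (S \ del) ∪ add:
  pre ⊆ S: {carry(b4,right), robot_in(rmB)} ⊆ S  — applicable
  S \ del = {ball_in(b1,rmB), free(left), robot_in(rmB)}
  ∪ add   = {ball_in(b1,rmB), ball_in(b4,rmB), free(left), free(right), robot_in(rmB)}

== RESULT ==
["ball_in(b1,rmB)", "ball_in(b4,rmB)", "free(left)", "free(right)", "robot_in(rmB)"]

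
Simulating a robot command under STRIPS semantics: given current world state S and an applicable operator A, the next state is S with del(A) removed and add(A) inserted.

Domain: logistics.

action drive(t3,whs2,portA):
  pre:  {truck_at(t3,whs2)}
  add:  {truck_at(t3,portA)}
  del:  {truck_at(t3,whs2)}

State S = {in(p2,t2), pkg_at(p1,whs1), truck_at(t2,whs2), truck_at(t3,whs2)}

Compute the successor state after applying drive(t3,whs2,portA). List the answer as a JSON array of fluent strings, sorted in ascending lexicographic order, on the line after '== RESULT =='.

Progress:
  pre ⊆ S: {truck_at(t3,whs2)} ⊆ S  — applicable
  S \ del = {in(p2,t2), pkg_at(p1,whs1), truck_at(t2,whs2)}
  ∪ add   = {in(p2,t2), pkg_at(p1,whs1), truck_at(t2,whs2), truck_at(t3,portA)}

== RESULT ==
["in(p2,t2)", "pkg_at(p1,whs1)", "truck_at(t2,whs2)", "truck_at(t3,portA)"]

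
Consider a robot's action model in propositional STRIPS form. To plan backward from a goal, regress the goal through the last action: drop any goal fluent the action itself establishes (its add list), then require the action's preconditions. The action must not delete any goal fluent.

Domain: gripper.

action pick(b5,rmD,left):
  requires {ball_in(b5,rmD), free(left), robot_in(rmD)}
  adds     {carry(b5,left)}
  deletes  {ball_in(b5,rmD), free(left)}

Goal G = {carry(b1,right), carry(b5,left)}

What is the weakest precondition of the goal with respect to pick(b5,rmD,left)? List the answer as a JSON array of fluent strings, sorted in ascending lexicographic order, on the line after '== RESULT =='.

Compute (G \ add) ∪ pre:
  G ∩ del = {}  (empty — regression defined)
  G \ add = {carry(b1,right), carry(b5,left)} \ {carry(b5,left)} = {carry(b1,right)}
  ∪ pre   = {carry(b1,right)} ∪ {ball_in(b5,rmD), free(left), robot_in(rmD)}
          = {ball_in(b5,rmD), carry(b1,right), free(left), robot_in(rmD)}

== RESULT ==
["ball_in(b5,rmD)", "carry(b1,right)", "free(left)", "robot_in(rmD)"]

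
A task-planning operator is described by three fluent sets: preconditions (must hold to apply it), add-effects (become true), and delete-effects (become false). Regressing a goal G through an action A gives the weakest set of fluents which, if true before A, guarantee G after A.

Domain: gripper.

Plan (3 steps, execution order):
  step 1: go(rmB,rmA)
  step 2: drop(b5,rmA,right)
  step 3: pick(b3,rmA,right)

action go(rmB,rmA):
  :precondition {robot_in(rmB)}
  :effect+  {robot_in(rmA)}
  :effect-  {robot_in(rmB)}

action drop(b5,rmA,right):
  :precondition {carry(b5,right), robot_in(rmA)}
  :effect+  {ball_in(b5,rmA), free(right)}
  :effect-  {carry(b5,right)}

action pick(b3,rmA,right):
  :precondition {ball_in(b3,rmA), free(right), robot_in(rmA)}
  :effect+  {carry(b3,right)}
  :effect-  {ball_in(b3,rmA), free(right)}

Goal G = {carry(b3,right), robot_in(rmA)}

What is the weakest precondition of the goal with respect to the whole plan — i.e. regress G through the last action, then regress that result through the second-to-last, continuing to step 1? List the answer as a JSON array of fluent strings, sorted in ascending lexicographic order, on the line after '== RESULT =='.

Regress step by step:
  through step 3 (pick(b3,rmA,right)): drop {carry(b3,right)}, keep {robot_in(rmA)}, require {ball_in(b3,rmA), free(right), robot_in(rmA)}
    → {ball_in(b3,rmA), free(right), robot_in(rmA)}
  through step 2 (drop(b5,rmA,right)): drop {free(right)}, keep {ball_in(b3,rmA), robot_in(rmA)}, require {carry(b5,right), robot_in(rmA)}
    → {ball_in(b3,rmA), carry(b5,right), robot_in(rmA)}
  through step 1 (go(rmB,rmA)): drop {robot_in(rmA)}, keep {ball_in(b3,rmA), carry(b5,right)}, require {robot_in(rmB)}
    → {ball_in(b3,rmA), carry(b5,right), robot_in(rmB)}

== RESULT ==
["ball_in(b3,rmA)", "carry(b5,right)", "robot_in(rmB)"]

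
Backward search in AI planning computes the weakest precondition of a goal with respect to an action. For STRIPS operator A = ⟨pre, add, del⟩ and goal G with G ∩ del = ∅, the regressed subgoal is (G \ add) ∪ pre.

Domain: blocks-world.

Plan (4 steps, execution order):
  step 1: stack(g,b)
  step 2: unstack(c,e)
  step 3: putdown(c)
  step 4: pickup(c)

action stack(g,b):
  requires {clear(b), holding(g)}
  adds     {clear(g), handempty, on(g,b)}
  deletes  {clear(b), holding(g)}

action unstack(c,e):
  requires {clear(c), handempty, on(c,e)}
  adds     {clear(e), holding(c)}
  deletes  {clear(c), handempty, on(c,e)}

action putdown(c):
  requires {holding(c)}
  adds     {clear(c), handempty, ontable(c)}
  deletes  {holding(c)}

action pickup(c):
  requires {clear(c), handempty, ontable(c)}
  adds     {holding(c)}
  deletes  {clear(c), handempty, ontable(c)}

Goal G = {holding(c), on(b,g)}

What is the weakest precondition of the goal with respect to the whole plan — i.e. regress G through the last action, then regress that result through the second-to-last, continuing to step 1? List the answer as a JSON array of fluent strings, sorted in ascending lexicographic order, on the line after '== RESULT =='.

Work backward from the goal:
  through step 4 (pickup(c)): drop {holding(c)}, keep {on(b,g)}, require {clear(c), handempty, ontable(c)}
    → {clear(c), handempty, on(b,g), ontable(c)}
  through step 3 (putdown(c)): drop {clear(c), handempty, ontable(c)}, keep {on(b,g)}, require {holding(c)}
    → {holding(c), on(b,g)}
  through step 2 (unstack(c,e)): drop {holding(c)}, keep {on(b,g)}, require {clear(c), handempty, on(c,e)}
    → {clear(c), handempty, on(b,g), on(c,e)}
  through step 1 (stack(g,b)): drop {handempty}, keep {clear(c), on(b,g), on(c,e)}, require {clear(b), holding(g)}
    → {clear(b), clear(c), holding(g), on(b,g), on(c,e)}

== RESULT ==
["clear(b)", "clear(c)", "holding(g)", "on(b,g)", "on(c,e)"]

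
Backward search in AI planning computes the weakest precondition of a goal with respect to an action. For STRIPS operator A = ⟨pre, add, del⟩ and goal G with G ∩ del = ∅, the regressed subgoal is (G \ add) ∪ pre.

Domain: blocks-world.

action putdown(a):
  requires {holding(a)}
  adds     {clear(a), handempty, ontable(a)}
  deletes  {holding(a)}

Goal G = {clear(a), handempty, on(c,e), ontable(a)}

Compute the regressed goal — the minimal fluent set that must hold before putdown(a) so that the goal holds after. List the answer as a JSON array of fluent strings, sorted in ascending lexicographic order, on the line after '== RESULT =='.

Compute (G \ add) ∪ pre:
  G ∩ del = {}  (empty — regression defined)
  G \ add = {clear(a), handempty, on(c,e), ontable(a)} \ {clear(a), handempty, ontable(a)} = {on(c,e)}
  ∪ pre   = {on(c,e)} ∪ {holding(a)}
          = {holding(a), on(c,e)}

== RESULT ==
["holding(a)", "on(c,e)"]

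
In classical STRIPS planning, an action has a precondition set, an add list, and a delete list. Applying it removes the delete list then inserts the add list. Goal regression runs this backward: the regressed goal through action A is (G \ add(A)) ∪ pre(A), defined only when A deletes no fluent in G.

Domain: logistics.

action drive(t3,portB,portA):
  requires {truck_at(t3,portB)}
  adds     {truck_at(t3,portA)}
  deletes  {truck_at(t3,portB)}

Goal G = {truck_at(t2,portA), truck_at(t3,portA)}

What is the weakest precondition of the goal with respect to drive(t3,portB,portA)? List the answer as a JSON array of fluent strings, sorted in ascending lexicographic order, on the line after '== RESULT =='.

Regress:
  G ∩ del = {}  (empty — regression defined)
  G \ add = {truck_at(t2,portA), truck_at(t3,portA)} \ {truck_at(t3,portA)} = {truck_at(t2,portA)}
  ∪ pre   = {truck_at(t2,portA)} ∪ {truck_at(t3,portB)}
          = {truck_at(t2,portA), truck_at(t3,portB)}

== RESULT ==
["truck_at(t2,portA)", "truck_at(t3,portB)"]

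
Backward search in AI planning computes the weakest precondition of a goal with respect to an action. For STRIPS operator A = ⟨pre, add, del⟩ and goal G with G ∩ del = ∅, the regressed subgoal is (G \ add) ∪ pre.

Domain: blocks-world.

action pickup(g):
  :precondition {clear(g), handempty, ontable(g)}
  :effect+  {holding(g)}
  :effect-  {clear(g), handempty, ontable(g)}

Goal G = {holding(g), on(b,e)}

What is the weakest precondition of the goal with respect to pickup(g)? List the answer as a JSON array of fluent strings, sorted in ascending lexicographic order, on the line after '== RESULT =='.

Compute (G \ add) ∪ pre:
  G ∩ del = {}  (empty — regression defined)
  G \ add = {holding(g), on(b,e)} \ {holding(g)} = {on(b,e)}
  ∪ pre   = {on(b,e)} ∪ {clear(g), handempty, ontable(g)}
          = {clear(g), handempty, on(b,e), ontable(g)}

== RESULT ==
["clear(g)", "handempty", "on(b,e)", "ontable(g)"]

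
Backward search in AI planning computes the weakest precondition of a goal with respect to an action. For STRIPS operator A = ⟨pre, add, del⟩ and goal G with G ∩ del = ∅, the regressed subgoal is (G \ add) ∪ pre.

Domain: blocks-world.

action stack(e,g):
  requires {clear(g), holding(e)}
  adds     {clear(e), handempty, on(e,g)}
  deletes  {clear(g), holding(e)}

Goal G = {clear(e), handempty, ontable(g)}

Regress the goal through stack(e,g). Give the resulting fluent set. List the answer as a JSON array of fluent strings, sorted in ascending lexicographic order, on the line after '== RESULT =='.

Regress:
  G ∩ del = {}  (empty — regression defined)
  G \ add = {clear(e), handempty, ontable(g)} \ {clear(e), handempty, on(e,g)} = {ontable(g)}
  ∪ pre   = {ontable(g)} ∪ {clear(g), holding(e)}
          = {clear(g), holding(e), ontable(g)}

== RESULT ==
["clear(g)", "holding(e)", "ontable(g)"]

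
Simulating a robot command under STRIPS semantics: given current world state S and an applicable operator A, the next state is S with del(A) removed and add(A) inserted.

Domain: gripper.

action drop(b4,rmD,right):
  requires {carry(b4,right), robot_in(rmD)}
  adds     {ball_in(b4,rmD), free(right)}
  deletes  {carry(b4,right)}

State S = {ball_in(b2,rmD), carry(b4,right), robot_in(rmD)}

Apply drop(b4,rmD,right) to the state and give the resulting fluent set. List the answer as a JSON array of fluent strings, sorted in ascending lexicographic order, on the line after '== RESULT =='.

Progress:
  pre ⊆ S: {carry(b4,right), robot_in(rmD)} ⊆ S  — applicable
  S \ del = {ball_in(b2,rmD), robot_in(rmD)}
  ∪ add   = {ball_in(b2,rmD), ball_in(b4,rmD), free(right), robot_in(rmD)}

== RESULT ==
["ball_in(b2,rmD)", "ball_in(b4,rmD)", "free(right)", "robot_in(rmD)"]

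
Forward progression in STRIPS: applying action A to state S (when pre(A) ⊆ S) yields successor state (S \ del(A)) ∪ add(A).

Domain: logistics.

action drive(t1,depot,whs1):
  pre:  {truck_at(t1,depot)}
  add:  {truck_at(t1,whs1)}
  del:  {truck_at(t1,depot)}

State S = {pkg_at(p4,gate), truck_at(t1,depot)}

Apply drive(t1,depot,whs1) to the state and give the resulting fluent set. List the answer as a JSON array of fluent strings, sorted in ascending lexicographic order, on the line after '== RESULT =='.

Progress:
  pre ⊆ S: {truck_at(t1,depot)} ⊆ S  — applicable
  S \ del = {pkg_at(p4,gate)}
  ∪ add   = {pkg_at(p4,gate), truck_at(t1,whs1)}

== RESULT ==
["pkg_at(p4,gate)", "truck_at(t1,whs1)"]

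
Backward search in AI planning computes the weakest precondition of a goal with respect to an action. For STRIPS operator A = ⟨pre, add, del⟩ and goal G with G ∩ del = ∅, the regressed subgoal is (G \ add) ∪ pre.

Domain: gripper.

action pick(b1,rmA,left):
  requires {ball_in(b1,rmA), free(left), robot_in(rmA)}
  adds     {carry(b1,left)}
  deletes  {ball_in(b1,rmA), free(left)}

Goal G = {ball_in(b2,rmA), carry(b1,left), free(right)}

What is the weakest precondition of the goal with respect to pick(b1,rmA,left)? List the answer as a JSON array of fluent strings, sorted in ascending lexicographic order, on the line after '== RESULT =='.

Regress:
  G ∩ del = {}  (empty — regression defined)
  G \ add = {ball_in(b2,rmA), carry(b1,left), free(right)} \ {carry(b1,left)} = {ball_in(b2,rmA), free(right)}
  ∪ pre   = {ball_in(b2,rmA), free(right)} ∪ {ball_in(b1,rmA), free(left), robot_in(rmA)}
          = {ball_in(b1,rmA), ball_in(b2,rmA), free(left), free(right), robot_in(rmA)}

== RESULT ==
["ball_in(b1,rmA)", "ball_in(b2,rmA)", "free(left)", "free(right)", "robot_in(rmA)"]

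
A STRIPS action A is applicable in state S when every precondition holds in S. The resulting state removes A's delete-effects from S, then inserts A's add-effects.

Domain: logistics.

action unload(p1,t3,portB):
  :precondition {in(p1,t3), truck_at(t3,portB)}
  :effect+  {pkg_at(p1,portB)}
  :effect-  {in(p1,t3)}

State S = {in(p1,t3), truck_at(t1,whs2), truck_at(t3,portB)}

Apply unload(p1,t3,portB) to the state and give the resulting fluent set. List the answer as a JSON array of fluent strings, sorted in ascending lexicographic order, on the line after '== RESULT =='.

Compute (S \ del) ∪ add:
  pre ⊆ S: {in(p1,t3), truck_at(t3,portB)} ⊆ S  — applicable
  S \ del = {truck_at(t1,whs2), truck_at(t3,portB)}
  ∪ add   = {pkg_at(p1,portB), truck_at(t1,whs2), truck_at(t3,portB)}

== RESULT ==
["pkg_at(p1,portB)", "truck_at(t1,whs2)", "truck_at(t3,portB)"]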